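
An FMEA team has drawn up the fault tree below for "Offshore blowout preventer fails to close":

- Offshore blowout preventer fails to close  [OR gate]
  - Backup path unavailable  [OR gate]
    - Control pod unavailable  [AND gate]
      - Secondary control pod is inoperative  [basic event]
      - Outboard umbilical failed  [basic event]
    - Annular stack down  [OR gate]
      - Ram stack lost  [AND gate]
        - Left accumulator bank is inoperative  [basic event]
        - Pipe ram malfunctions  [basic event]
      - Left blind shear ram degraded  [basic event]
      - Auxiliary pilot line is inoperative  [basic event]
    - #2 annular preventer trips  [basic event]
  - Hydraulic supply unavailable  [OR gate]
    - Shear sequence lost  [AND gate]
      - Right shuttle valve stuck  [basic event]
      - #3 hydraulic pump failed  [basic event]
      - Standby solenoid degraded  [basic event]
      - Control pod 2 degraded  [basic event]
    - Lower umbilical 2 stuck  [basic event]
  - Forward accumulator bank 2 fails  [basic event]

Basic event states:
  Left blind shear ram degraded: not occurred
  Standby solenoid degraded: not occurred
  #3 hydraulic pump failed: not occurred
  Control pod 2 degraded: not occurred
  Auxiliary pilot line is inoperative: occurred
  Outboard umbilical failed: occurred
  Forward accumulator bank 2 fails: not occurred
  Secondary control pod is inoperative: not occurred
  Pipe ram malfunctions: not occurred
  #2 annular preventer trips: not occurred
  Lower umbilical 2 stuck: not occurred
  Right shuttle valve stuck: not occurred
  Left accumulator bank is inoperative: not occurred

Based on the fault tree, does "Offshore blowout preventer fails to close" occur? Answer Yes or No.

Yes

Control pod unavailable [AND]: Secondary control pod is inoperative=not, Outboard umbilical failed=occurs → not all inputs occur → does not occur.
Ram stack lost [AND]: Left accumulator bank is inoperative=not, Pipe ram malfunctions=not → not all inputs occur → does not occur.
Annular stack down [OR]: Ram stack lost=not, Left blind shear ram degraded=not, Auxiliary pilot line is inoperative=occurs → at least one input occurs → occurs.
Backup path unavailable [OR]: Control pod unavailable=not, Annular stack down=occurs, #2 annular preventer trips=not → at least one input occurs → occurs.
Shear sequence lost [AND]: Right shuttle valve stuck=not, #3 hydraulic pump failed=not, Standby solenoid degraded=not, Control pod 2 degraded=not → not all inputs occur → does not occur.
Hydraulic supply unavailable [OR]: Shear sequence lost=not, Lower umbilical 2 stuck=not → no input occurs → does not occur.
Offshore blowout preventer fails to close [OR]: Backup path unavailable=occurs, Hydraulic supply unavailable=not, Forward accumulator bank 2 fails=not → at least one input occurs → occurs.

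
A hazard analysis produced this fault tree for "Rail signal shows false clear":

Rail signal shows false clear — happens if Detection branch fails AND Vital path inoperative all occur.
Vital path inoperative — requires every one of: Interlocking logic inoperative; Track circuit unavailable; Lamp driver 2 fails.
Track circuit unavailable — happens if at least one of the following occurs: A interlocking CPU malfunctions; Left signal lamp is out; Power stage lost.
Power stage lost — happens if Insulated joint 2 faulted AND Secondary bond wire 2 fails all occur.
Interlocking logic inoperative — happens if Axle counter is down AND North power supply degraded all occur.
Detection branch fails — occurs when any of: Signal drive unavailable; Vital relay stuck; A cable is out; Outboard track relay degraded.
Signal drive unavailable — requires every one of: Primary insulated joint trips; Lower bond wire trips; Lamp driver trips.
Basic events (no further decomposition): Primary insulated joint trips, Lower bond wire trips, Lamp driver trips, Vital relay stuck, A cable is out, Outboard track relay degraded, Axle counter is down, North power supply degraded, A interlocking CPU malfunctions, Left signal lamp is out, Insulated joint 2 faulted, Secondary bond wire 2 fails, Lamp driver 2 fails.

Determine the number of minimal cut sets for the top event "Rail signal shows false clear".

Signal drive unavailable [AND]: one cut set from each child combined → 1 × 1 × 1 = 1 cut set(s).
Detection branch fails [OR]: union of children's cut sets → 4 cut set(s).
Interlocking logic inoperative [AND]: one cut set from each child combined → 1 × 1 = 1 cut set(s).
Power stage lost [AND]: one cut set from each child combined → 1 × 1 = 1 cut set(s).
Track circuit unavailable [OR]: union of children's cut sets → 3 cut set(s).
Vital path inoperative [AND]: one cut set from each child combined → 1 × 3 × 1 = 3 cut set(s).
Rail signal shows false clear [AND]: one cut set from each child combined → 4 × 3 = 12 cut set(s).

12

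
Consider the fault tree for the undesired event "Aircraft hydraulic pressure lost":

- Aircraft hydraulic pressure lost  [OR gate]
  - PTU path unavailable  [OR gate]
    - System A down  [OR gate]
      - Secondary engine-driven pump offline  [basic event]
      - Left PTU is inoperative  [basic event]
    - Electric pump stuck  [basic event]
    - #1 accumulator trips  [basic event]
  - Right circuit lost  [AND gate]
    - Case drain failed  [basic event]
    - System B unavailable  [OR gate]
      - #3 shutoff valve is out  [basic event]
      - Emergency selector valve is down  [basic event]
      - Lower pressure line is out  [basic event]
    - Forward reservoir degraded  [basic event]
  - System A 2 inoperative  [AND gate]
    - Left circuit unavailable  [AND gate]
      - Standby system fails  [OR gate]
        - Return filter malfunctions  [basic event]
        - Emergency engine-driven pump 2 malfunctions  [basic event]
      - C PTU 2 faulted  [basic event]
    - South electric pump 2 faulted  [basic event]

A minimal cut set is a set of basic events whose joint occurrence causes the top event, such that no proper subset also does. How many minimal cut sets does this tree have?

9

System A down [OR]: union of children's cut sets → 2 cut set(s).
PTU path unavailable [OR]: union of children's cut sets → 4 cut set(s).
System B unavailable [OR]: union of children's cut sets → 3 cut set(s).
Right circuit lost [AND]: one cut set from each child combined → 1 × 3 × 1 = 3 cut set(s).
Standby system fails [OR]: union of children's cut sets → 2 cut set(s).
Left circuit unavailable [AND]: one cut set from each child combined → 2 × 1 = 2 cut set(s).
System A 2 inoperative [AND]: one cut set from each child combined → 2 × 1 = 2 cut set(s).
Aircraft hydraulic pressure lost [OR]: union of children's cut sets → 9 cut set(s).
Minimal cut sets: {Secondary engine-driven pump offline}; {Left PTU is inoperative}; {Electric pump stuck}; {#1 accumulator trips}; {#3 shutoff valve is out, Case drain failed, Forward reservoir degraded}; {Case drain failed, Emergency selector valve is down, Forward reservoir degraded}; {Case drain failed, Forward reservoir degraded, Lower pressure line is out}; {C PTU 2 faulted, Return filter malfunctions, South electric pump 2 faulted}; {C PTU 2 faulted, Emergency engine-driven pump 2 malfunctions, South electric pump 2 faulted}.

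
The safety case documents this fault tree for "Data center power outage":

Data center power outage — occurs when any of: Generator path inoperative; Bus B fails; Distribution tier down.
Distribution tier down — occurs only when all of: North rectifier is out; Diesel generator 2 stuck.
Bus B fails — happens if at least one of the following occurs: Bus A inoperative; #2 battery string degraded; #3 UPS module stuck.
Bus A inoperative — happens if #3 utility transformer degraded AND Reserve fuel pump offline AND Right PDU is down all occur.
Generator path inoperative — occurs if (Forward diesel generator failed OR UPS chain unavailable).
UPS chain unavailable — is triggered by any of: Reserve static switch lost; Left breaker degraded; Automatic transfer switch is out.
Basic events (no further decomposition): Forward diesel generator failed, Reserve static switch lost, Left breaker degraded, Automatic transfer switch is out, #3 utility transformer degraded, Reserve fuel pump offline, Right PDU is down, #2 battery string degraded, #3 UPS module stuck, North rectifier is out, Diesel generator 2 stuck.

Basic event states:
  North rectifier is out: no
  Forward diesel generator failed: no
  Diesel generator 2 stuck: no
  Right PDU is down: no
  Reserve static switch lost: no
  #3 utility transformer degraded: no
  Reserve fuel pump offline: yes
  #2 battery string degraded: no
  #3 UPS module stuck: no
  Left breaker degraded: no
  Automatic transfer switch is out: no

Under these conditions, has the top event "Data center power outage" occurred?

UPS chain unavailable [OR]: Reserve static switch lost=not, Left breaker degraded=not, Automatic transfer switch is out=not → no input occurs → does not occur.
Generator path inoperative [OR]: Forward diesel generator failed=not, UPS chain unavailable=not → no input occurs → does not occur.
Bus A inoperative [AND]: #3 utility transformer degraded=not, Reserve fuel pump offline=occurs, Right PDU is down=not → not all inputs occur → does not occur.
Bus B fails [OR]: Bus A inoperative=not, #2 battery string degraded=not, #3 UPS module stuck=not → no input occurs → does not occur.
Distribution tier down [AND]: North rectifier is out=not, Diesel generator 2 stuck=not → not all inputs occur → does not occur.
Data center power outage [OR]: Generator path inoperative=not, Bus B fails=not, Distribution tier down=not → no input occurs → does not occur.

No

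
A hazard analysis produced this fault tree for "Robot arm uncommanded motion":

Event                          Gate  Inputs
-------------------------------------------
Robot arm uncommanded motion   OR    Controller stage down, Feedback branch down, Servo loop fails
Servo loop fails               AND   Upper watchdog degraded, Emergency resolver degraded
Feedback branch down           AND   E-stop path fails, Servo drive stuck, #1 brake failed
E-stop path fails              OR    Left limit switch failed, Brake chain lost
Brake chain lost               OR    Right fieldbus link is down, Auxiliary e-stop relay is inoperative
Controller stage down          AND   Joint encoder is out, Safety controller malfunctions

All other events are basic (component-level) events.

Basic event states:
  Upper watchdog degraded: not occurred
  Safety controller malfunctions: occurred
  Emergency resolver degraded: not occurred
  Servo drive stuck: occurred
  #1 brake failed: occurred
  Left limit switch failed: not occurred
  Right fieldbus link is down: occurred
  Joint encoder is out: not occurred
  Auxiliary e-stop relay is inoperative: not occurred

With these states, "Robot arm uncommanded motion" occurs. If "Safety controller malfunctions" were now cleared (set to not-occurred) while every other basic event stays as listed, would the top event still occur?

Counterfactual: set "Safety controller malfunctions" to not occurred.
Controller stage down [AND]: Joint encoder is out=not, Safety controller malfunctions=not → not all inputs occur → does not occur.
Brake chain lost [OR]: Right fieldbus link is down=occurs, Auxiliary e-stop relay is inoperative=not → at least one input occurs → occurs.
E-stop path fails [OR]: Left limit switch failed=not, Brake chain lost=occurs → at least one input occurs → occurs.
Feedback branch down [AND]: E-stop path fails=occurs, Servo drive stuck=occurs, #1 brake failed=occurs → all inputs occur → occurs.
Servo loop fails [AND]: Upper watchdog degraded=not, Emergency resolver degraded=not → not all inputs occur → does not occur.
Robot arm uncommanded motion [OR]: Controller stage down=not, Feedback branch down=occurs, Servo loop fails=not → at least one input occurs → occurs.

Yes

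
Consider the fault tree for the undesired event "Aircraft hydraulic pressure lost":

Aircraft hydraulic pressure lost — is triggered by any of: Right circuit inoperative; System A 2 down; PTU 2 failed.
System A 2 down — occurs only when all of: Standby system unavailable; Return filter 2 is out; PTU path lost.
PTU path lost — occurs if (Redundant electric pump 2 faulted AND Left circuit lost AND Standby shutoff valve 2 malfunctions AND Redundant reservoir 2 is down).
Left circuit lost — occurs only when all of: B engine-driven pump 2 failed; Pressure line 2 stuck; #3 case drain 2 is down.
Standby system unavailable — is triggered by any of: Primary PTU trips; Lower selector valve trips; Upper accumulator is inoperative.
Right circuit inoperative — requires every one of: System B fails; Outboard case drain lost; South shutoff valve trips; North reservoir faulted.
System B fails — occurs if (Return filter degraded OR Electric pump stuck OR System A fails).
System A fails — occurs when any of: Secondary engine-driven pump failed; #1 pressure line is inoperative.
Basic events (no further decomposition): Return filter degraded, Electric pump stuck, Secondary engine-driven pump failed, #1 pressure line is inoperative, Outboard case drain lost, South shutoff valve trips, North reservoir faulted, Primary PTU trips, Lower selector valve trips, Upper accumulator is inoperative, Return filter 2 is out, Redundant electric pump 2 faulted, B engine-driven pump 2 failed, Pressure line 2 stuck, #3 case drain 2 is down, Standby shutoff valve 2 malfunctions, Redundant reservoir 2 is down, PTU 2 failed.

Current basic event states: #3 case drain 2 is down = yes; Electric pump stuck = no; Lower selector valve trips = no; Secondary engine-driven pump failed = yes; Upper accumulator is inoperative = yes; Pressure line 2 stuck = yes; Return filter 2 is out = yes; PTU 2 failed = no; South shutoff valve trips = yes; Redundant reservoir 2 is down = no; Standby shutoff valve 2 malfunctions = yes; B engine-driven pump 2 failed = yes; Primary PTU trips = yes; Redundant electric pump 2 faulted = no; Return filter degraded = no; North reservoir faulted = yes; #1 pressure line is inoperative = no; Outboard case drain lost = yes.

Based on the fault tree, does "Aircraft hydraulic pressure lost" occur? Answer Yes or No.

Yes

System A fails [OR]: Secondary engine-driven pump failed=occurs, #1 pressure line is inoperative=not → at least one input occurs → occurs.
System B fails [OR]: Return filter degraded=not, Electric pump stuck=not, System A fails=occurs → at least one input occurs → occurs.
Right circuit inoperative [AND]: System B fails=occurs, Outboard case drain lost=occurs, South shutoff valve trips=occurs, North reservoir faulted=occurs → all inputs occur → occurs.
Standby system unavailable [OR]: Primary PTU trips=occurs, Lower selector valve trips=not, Upper accumulator is inoperative=occurs → at least one input occurs → occurs.
Left circuit lost [AND]: B engine-driven pump 2 failed=occurs, Pressure line 2 stuck=occurs, #3 case drain 2 is down=occurs → all inputs occur → occurs.
PTU path lost [AND]: Redundant electric pump 2 faulted=not, Left circuit lost=occurs, Standby shutoff valve 2 malfunctions=occurs, Redundant reservoir 2 is down=not → not all inputs occur → does not occur.
System A 2 down [AND]: Standby system unavailable=occurs, Return filter 2 is out=occurs, PTU path lost=not → not all inputs occur → does not occur.
Aircraft hydraulic pressure lost [OR]: Right circuit inoperative=occurs, System A 2 down=not, PTU 2 failed=not → at least one input occurs → occurs.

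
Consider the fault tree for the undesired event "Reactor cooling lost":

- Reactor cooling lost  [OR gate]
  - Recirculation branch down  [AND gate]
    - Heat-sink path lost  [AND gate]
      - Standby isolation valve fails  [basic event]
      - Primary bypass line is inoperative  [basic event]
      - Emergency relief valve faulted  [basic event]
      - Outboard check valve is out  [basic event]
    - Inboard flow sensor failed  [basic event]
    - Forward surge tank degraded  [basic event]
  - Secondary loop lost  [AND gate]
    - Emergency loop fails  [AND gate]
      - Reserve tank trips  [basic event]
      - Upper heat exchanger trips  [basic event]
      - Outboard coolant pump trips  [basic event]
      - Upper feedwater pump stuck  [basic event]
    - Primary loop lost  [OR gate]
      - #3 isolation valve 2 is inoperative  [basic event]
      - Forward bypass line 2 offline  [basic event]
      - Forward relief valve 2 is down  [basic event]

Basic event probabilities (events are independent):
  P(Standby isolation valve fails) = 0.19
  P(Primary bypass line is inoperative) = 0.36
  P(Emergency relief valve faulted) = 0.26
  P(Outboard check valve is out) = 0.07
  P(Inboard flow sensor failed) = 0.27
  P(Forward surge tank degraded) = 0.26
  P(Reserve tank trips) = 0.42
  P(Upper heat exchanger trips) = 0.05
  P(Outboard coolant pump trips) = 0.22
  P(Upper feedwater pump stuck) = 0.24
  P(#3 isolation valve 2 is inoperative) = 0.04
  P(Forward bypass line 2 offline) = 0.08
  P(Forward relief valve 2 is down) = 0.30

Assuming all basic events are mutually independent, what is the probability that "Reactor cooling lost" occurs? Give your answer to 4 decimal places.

P(Heat-sink path lost) [AND] = 0.19 × 0.36 × 0.26 × 0.07 = 0.001245
P(Recirculation branch down) [AND] = 0.001245 × 0.27 × 0.26 = 0.000087
P(Emergency loop fails) [AND] = 0.42 × 0.05 × 0.22 × 0.24 = 0.001109
P(Primary loop lost) [OR] = 1 − (1−0.04) × (1−0.08) × (1−0.30) = 0.381760
P(Secondary loop lost) [AND] = 0.001109 × 0.381760 = 0.000423
P(Reactor cooling lost) [OR] = 1 − (1−0.000087) × (1−0.000423) = 0.000510
Rounded to 4 decimal places: P(Reactor cooling lost) ≈ 0.0005.

0.0005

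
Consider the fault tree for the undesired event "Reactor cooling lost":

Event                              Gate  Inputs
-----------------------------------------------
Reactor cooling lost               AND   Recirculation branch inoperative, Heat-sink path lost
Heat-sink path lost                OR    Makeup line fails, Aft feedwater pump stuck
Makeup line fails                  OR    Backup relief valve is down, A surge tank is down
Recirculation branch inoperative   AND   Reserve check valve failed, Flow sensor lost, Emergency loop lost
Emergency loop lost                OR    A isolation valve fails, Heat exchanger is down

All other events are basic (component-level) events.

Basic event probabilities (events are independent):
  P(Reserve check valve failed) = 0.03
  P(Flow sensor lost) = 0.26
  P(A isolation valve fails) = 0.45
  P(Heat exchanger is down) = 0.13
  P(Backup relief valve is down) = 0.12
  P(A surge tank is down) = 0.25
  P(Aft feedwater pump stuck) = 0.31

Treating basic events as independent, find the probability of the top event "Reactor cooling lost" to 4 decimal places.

P(Emergency loop lost) [OR] = 1 − (1−0.45) × (1−0.13) = 0.521500
P(Recirculation branch inoperative) [AND] = 0.03 × 0.26 × 0.521500 = 0.004068
P(Makeup line fails) [OR] = 1 − (1−0.12) × (1−0.25) = 0.340000
P(Heat-sink path lost) [OR] = 1 − (1−0.340000) × (1−0.31) = 0.544600
P(Reactor cooling lost) [AND] = 0.004068 × 0.544600 = 0.002215
Rounded to 4 decimal places: P(Reactor cooling lost) ≈ 0.0022.

0.0022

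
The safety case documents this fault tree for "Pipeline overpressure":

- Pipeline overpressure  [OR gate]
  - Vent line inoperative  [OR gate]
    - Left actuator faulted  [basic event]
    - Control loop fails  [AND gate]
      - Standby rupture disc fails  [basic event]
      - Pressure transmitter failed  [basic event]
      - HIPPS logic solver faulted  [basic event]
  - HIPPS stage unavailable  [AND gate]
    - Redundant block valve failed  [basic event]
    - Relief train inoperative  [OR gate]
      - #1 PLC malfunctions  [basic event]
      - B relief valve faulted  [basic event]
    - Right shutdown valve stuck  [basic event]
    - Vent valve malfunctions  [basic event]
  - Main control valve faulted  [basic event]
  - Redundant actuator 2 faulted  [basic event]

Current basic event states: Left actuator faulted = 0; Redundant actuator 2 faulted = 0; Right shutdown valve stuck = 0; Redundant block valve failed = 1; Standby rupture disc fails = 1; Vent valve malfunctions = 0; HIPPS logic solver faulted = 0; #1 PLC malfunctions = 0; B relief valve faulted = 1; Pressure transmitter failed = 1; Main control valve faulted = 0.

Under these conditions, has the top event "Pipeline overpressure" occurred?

Control loop fails [AND]: Standby rupture disc fails=occurs, Pressure transmitter failed=occurs, HIPPS logic solver faulted=not → not all inputs occur → does not occur.
Vent line inoperative [OR]: Left actuator faulted=not, Control loop fails=not → no input occurs → does not occur.
Relief train inoperative [OR]: #1 PLC malfunctions=not, B relief valve faulted=occurs → at least one input occurs → occurs.
HIPPS stage unavailable [AND]: Redundant block valve failed=occurs, Relief train inoperative=occurs, Right shutdown valve stuck=not, Vent valve malfunctions=not → not all inputs occur → does not occur.
Pipeline overpressure [OR]: Vent line inoperative=not, HIPPS stage unavailable=not, Main control valve faulted=not, Redundant actuator 2 faulted=not → no input occurs → does not occur.

No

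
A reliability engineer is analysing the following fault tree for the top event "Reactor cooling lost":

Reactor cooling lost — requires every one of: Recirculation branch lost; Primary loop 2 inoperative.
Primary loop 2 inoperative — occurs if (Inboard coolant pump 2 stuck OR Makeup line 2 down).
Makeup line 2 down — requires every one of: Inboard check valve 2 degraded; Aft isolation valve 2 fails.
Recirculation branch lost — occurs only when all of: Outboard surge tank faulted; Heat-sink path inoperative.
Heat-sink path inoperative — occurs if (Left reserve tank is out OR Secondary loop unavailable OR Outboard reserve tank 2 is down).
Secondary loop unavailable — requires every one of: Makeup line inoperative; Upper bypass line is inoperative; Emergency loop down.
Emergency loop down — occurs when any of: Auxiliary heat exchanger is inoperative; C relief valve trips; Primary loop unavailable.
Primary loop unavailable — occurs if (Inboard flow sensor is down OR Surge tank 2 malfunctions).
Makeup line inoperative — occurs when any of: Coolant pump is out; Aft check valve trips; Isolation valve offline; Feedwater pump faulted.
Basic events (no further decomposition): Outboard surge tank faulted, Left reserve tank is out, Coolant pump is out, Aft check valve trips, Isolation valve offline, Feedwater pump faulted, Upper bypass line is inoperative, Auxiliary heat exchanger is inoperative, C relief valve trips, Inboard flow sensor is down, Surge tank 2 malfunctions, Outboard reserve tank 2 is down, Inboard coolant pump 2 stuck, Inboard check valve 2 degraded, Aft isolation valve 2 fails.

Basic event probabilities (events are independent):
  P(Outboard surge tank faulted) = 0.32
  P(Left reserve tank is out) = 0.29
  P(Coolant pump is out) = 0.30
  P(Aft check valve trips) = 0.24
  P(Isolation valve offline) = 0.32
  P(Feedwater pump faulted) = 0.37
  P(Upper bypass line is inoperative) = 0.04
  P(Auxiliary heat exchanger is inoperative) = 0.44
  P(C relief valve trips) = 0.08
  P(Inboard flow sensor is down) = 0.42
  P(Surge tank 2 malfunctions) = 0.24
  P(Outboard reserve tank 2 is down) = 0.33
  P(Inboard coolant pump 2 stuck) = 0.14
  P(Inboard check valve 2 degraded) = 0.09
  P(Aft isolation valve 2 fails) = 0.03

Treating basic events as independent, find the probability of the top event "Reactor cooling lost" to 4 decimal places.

0.0244

P(Makeup line inoperative) [OR] = 1 − (1−0.30) × (1−0.24) × (1−0.32) × (1−0.37) = 0.772091
P(Primary loop unavailable) [OR] = 1 − (1−0.42) × (1−0.24) = 0.559200
P(Emergency loop down) [OR] = 1 − (1−0.44) × (1−0.08) × (1−0.559200) = 0.772900
P(Secondary loop unavailable) [AND] = 0.772091 × 0.04 × 0.772900 = 0.023870
P(Heat-sink path inoperative) [OR] = 1 − (1−0.29) × (1−0.023870) × (1−0.33) = 0.535655
P(Recirculation branch lost) [AND] = 0.32 × 0.535655 = 0.171410
P(Makeup line 2 down) [AND] = 0.09 × 0.03 = 0.002700
P(Primary loop 2 inoperative) [OR] = 1 − (1−0.14) × (1−0.002700) = 0.142322
P(Reactor cooling lost) [AND] = 0.171410 × 0.142322 = 0.024395
Rounded to 4 decimal places: P(Reactor cooling lost) ≈ 0.0244.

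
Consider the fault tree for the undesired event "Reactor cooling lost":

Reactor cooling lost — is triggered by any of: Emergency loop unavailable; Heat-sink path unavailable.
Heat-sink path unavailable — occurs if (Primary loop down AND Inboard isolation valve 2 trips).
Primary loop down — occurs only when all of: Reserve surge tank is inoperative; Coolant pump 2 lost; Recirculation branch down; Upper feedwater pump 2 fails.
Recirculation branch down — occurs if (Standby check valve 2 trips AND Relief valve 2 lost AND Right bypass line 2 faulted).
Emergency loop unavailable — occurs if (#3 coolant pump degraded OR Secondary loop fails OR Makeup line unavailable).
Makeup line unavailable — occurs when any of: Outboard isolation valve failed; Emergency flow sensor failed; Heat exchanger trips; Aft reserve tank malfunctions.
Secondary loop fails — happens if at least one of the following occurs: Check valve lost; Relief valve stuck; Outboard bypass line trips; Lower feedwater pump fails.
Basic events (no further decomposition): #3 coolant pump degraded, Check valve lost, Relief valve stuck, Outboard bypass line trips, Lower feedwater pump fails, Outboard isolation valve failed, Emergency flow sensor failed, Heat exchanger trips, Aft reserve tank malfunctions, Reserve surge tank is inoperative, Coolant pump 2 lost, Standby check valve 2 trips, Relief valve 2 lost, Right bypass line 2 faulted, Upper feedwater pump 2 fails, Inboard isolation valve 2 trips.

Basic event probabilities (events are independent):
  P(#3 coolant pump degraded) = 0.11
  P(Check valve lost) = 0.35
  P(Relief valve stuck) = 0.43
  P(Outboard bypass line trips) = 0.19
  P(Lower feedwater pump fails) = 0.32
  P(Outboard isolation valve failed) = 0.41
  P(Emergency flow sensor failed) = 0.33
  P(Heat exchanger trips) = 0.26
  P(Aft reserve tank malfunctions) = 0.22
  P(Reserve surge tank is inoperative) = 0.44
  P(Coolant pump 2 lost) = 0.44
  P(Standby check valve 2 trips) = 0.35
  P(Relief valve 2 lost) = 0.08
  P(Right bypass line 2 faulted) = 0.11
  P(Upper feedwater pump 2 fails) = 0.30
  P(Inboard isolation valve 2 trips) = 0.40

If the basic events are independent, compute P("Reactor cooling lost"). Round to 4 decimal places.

P(Secondary loop fails) [OR] = 1 − (1−0.35) × (1−0.43) × (1−0.19) × (1−0.32) = 0.795929
P(Makeup line unavailable) [OR] = 1 − (1−0.41) × (1−0.33) × (1−0.26) × (1−0.22) = 0.771833
P(Emergency loop unavailable) [OR] = 1 − (1−0.11) × (1−0.795929) × (1−0.771833) = 0.958560
P(Recirculation branch down) [AND] = 0.35 × 0.08 × 0.11 = 0.003080
P(Primary loop down) [AND] = 0.44 × 0.44 × 0.003080 × 0.30 = 0.000179
P(Heat-sink path unavailable) [AND] = 0.000179 × 0.40 = 0.000072
P(Reactor cooling lost) [OR] = 1 − (1−0.958560) × (1−0.000072) = 0.958563
Rounded to 4 decimal places: P(Reactor cooling lost) ≈ 0.9586.

0.9586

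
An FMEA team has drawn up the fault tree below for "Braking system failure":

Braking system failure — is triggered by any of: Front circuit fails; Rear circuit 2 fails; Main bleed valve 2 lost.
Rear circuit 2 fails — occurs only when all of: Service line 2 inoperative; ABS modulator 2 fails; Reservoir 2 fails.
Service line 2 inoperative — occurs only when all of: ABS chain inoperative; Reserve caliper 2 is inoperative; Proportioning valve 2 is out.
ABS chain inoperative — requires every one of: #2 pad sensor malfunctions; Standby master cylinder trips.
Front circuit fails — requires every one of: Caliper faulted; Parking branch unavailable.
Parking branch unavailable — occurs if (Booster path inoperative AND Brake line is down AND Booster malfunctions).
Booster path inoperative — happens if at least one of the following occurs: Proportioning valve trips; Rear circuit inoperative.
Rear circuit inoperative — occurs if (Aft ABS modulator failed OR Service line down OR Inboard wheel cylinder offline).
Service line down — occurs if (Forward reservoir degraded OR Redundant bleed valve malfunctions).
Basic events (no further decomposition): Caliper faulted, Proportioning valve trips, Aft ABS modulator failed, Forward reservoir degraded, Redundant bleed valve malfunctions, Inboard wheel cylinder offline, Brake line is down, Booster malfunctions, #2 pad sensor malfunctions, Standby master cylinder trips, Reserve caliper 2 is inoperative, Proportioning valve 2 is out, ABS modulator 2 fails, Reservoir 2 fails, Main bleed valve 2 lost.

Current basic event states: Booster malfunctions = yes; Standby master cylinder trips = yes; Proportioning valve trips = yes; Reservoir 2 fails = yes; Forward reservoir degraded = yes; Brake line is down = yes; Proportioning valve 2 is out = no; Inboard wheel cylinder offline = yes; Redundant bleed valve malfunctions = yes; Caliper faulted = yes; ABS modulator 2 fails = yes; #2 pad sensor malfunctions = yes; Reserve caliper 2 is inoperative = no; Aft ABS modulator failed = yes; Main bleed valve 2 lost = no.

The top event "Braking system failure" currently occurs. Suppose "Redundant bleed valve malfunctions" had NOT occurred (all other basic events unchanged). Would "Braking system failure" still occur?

Yes

Counterfactual: set "Redundant bleed valve malfunctions" to not occurred.
Service line down [OR]: Forward reservoir degraded=occurs, Redundant bleed valve malfunctions=not → at least one input occurs → occurs.
Rear circuit inoperative [OR]: Aft ABS modulator failed=occurs, Service line down=occurs, Inboard wheel cylinder offline=occurs → at least one input occurs → occurs.
Booster path inoperative [OR]: Proportioning valve trips=occurs, Rear circuit inoperative=occurs → at least one input occurs → occurs.
Parking branch unavailable [AND]: Booster path inoperative=occurs, Brake line is down=occurs, Booster malfunctions=occurs → all inputs occur → occurs.
Front circuit fails [AND]: Caliper faulted=occurs, Parking branch unavailable=occurs → all inputs occur → occurs.
ABS chain inoperative [AND]: #2 pad sensor malfunctions=occurs, Standby master cylinder trips=occurs → all inputs occur → occurs.
Service line 2 inoperative [AND]: ABS chain inoperative=occurs, Reserve caliper 2 is inoperative=not, Proportioning valve 2 is out=not → not all inputs occur → does not occur.
Rear circuit 2 fails [AND]: Service line 2 inoperative=not, ABS modulator 2 fails=occurs, Reservoir 2 fails=occurs → not all inputs occur → does not occur.
Braking system failure [OR]: Front circuit fails=occurs, Rear circuit 2 fails=not, Main bleed valve 2 lost=not → at least one input occurs → occurs.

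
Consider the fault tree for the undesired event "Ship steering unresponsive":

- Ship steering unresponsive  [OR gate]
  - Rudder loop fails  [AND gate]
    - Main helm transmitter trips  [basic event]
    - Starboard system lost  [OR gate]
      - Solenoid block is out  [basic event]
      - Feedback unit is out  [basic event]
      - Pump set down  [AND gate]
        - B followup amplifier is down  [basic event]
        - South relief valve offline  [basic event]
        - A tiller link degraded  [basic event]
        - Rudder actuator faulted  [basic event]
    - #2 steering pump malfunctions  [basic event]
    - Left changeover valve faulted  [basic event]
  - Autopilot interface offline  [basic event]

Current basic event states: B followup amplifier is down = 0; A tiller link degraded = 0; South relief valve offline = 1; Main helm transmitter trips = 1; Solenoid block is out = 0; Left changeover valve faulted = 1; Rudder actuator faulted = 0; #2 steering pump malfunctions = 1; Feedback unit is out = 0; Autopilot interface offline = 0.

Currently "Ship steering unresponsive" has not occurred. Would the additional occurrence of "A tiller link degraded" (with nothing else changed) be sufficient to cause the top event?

No

Counterfactual: set "A tiller link degraded" to occurred.
Pump set down [AND]: B followup amplifier is down=not, South relief valve offline=occurs, A tiller link degraded=occurs, Rudder actuator faulted=not → not all inputs occur → does not occur.
Starboard system lost [OR]: Solenoid block is out=not, Feedback unit is out=not, Pump set down=not → no input occurs → does not occur.
Rudder loop fails [AND]: Main helm transmitter trips=occurs, Starboard system lost=not, #2 steering pump malfunctions=occurs, Left changeover valve faulted=occurs → not all inputs occur → does not occur.
Ship steering unresponsive [OR]: Rudder loop fails=not, Autopilot interface offline=not → no input occurs → does not occur.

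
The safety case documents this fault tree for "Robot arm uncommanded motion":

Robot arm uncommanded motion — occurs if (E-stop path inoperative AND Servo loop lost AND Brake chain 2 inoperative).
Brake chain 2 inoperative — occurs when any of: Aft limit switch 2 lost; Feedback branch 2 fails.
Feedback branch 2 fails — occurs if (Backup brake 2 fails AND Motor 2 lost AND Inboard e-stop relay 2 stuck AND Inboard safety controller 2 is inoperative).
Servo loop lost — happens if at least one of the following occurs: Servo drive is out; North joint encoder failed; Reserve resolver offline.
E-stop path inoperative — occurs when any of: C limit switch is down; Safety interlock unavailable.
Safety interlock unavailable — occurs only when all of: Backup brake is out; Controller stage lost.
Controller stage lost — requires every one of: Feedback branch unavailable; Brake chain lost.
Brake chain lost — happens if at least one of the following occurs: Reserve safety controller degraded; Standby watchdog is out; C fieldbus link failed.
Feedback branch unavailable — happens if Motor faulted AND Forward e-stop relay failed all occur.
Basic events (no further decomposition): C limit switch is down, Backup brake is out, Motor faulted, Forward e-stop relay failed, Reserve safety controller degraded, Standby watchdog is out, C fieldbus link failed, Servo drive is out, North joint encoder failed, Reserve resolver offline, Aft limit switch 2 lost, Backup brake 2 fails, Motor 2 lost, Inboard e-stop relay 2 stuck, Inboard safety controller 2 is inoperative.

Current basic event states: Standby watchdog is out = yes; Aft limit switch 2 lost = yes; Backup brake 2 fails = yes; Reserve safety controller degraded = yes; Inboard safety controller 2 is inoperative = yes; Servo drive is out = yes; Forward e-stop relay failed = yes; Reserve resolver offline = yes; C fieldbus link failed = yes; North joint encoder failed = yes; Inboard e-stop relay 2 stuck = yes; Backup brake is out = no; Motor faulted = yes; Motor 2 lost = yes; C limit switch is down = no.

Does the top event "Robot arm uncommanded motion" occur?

No

Feedback branch unavailable [AND]: Motor faulted=occurs, Forward e-stop relay failed=occurs → all inputs occur → occurs.
Brake chain lost [OR]: Reserve safety controller degraded=occurs, Standby watchdog is out=occurs, C fieldbus link failed=occurs → at least one input occurs → occurs.
Controller stage lost [AND]: Feedback branch unavailable=occurs, Brake chain lost=occurs → all inputs occur → occurs.
Safety interlock unavailable [AND]: Backup brake is out=not, Controller stage lost=occurs → not all inputs occur → does not occur.
E-stop path inoperative [OR]: C limit switch is down=not, Safety interlock unavailable=not → no input occurs → does not occur.
Servo loop lost [OR]: Servo drive is out=occurs, North joint encoder failed=occurs, Reserve resolver offline=occurs → at least one input occurs → occurs.
Feedback branch 2 fails [AND]: Backup brake 2 fails=occurs, Motor 2 lost=occurs, Inboard e-stop relay 2 stuck=occurs, Inboard safety controller 2 is inoperative=occurs → all inputs occur → occurs.
Brake chain 2 inoperative [OR]: Aft limit switch 2 lost=occurs, Feedback branch 2 fails=occurs → at least one input occurs → occurs.
Robot arm uncommanded motion [AND]: E-stop path inoperative=not, Servo loop lost=occurs, Brake chain 2 inoperative=occurs → not all inputs occur → does not occur.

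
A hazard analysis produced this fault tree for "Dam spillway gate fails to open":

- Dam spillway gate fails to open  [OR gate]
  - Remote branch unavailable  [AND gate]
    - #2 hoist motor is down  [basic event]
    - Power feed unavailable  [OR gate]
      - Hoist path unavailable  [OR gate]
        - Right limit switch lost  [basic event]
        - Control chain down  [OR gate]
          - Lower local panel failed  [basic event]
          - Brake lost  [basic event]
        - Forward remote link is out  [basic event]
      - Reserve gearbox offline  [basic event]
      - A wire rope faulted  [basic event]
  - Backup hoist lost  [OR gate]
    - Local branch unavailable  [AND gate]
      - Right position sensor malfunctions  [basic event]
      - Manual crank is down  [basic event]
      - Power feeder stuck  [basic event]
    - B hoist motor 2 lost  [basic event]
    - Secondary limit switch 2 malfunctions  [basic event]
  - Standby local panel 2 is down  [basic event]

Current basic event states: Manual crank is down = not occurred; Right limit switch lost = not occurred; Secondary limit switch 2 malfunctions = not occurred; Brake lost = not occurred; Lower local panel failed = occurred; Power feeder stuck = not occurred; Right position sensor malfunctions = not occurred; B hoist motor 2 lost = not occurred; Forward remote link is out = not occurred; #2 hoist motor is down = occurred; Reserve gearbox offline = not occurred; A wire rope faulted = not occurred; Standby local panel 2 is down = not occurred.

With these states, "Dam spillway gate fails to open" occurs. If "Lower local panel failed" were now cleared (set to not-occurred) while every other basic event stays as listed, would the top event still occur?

No

Counterfactual: set "Lower local panel failed" to not occurred.
Control chain down [OR]: Lower local panel failed=not, Brake lost=not → no input occurs → does not occur.
Hoist path unavailable [OR]: Right limit switch lost=not, Control chain down=not, Forward remote link is out=not → no input occurs → does not occur.
Power feed unavailable [OR]: Hoist path unavailable=not, Reserve gearbox offline=not, A wire rope faulted=not → no input occurs → does not occur.
Remote branch unavailable [AND]: #2 hoist motor is down=occurs, Power feed unavailable=not → not all inputs occur → does not occur.
Local branch unavailable [AND]: Right position sensor malfunctions=not, Manual crank is down=not, Power feeder stuck=not → not all inputs occur → does not occur.
Backup hoist lost [OR]: Local branch unavailable=not, B hoist motor 2 lost=not, Secondary limit switch 2 malfunctions=not → no input occurs → does not occur.
Dam spillway gate fails to open [OR]: Remote branch unavailable=not, Backup hoist lost=not, Standby local panel 2 is down=not → no input occurs → does not occur.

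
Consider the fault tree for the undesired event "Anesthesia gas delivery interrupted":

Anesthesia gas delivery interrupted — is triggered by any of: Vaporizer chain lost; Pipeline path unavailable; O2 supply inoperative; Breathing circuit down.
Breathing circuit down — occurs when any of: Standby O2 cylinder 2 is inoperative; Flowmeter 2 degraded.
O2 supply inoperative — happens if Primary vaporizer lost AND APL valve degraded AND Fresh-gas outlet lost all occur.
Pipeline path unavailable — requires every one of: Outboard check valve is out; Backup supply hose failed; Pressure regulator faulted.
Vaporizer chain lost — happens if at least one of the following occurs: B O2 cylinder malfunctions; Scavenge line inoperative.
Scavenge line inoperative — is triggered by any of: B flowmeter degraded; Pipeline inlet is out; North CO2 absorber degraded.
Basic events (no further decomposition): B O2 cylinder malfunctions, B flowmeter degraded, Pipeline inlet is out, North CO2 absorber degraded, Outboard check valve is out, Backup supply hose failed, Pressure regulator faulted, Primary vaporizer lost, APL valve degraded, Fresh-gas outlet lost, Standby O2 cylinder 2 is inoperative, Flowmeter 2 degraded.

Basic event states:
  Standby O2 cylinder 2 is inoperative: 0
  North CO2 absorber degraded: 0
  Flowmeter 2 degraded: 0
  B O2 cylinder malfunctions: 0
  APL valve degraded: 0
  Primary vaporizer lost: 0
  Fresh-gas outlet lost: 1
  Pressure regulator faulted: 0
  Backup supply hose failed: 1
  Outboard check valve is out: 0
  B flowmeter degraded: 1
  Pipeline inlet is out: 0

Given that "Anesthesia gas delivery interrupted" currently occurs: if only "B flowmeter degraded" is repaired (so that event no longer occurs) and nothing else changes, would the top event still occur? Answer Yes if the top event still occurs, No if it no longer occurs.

No

Counterfactual: set "B flowmeter degraded" to not occurred.
Scavenge line inoperative [OR]: B flowmeter degraded=not, Pipeline inlet is out=not, North CO2 absorber degraded=not → no input occurs → does not occur.
Vaporizer chain lost [OR]: B O2 cylinder malfunctions=not, Scavenge line inoperative=not → no input occurs → does not occur.
Pipeline path unavailable [AND]: Outboard check valve is out=not, Backup supply hose failed=occurs, Pressure regulator faulted=not → not all inputs occur → does not occur.
O2 supply inoperative [AND]: Primary vaporizer lost=not, APL valve degraded=not, Fresh-gas outlet lost=occurs → not all inputs occur → does not occur.
Breathing circuit down [OR]: Standby O2 cylinder 2 is inoperative=not, Flowmeter 2 degraded=not → no input occurs → does not occur.
Anesthesia gas delivery interrupted [OR]: Vaporizer chain lost=not, Pipeline path unavailable=not, O2 supply inoperative=not, Breathing circuit down=not → no input occurs → does not occur.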